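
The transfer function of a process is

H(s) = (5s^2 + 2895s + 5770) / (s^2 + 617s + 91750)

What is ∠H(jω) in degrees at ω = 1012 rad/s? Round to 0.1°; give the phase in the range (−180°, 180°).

4.0°

Substitute s = j1012:
Numerator: 5(j1012)^2 + 2895(j1012) + 5770 = -5114950 + j2929740
Denominator: (j1012)^2 + 617(j1012) + 91750 = -932394 + j624404
|N| = √(5114950² + 2929740²) ≈ 5.8946e+06, ∠N ≈ 150.20°
|D| = √(932394² + 624404²) ≈ 1.1222e+06, ∠D ≈ 146.19°
∠H = 150.20° − 146.19° = 4.01°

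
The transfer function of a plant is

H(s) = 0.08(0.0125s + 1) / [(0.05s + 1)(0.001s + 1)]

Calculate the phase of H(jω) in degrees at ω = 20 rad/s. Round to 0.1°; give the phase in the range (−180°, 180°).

-32.1°

At ω = 20 rad/s:
zero (1 + j20·0.0125) = 1 + j0.25 → |·| ≈ 1.0308, ∠ ≈ 14.04°
pole (1 + j20·0.05) = 1 + j1 → |·| ≈ 1.4142, ∠ ≈ 45.00°
pole (1 + j20·0.001) = 1 + j0.02 → |·| ≈ 1.0002, ∠ ≈ 1.15°
∠H = (14.04°) − (45.00° + 1.15°) = -32.11°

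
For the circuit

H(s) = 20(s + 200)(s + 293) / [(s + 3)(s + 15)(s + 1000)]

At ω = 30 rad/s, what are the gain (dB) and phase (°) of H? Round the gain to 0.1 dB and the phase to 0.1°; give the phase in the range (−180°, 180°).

At s = jω = j30:
zero (s+200): 200 + j30 → |·| = √(200²+30²) = √40900 ≈ 202.24, ∠ = arctan(30/200) ≈ 8.53°
zero (s+293): 293 + j30 → |·| = √(293²+30²) = √86749 ≈ 294.53, ∠ = arctan(30/293) ≈ 5.85°
pole (s+3): 3 + j30 → |·| = √(3²+30²) = √909 ≈ 30.15, ∠ = arctan(30/3) ≈ 84.29°
pole (s+15): 15 + j30 → |·| = √(15²+30²) = √1125 ≈ 33.541, ∠ = arctan(30/15) ≈ 63.43°
pole (s+1000): 1000 + j30 → |·| = √(1000²+30²) = √1000900 ≈ 1000.4, ∠ = arctan(30/1000) ≈ 1.72°
|H| = 20 · 59566 / 1.0117e+06 ≈ 1.1775
Gain = 20 log₁₀(1.1775) ≈ 1.42 dB
∠H = 14.38° − 149.44° = -135.06°

1.4 dB, -135.1°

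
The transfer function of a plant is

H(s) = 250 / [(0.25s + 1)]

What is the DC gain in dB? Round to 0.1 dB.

H(0) = 250 · 1 / 1 = 250
20 log₁₀(250) ≈ 47.96 dB

48.0 dB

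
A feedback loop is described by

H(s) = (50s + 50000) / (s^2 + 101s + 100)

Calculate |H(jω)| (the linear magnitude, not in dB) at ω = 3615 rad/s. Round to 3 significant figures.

0.0143

Substitute s = j3615:
Numerator: 50(j3615) + 50000 = 50000 + j180750
Denominator: (j3615)^2 + 101(j3615) + 100 = -13068125 + j365115
|N| = √(50000² + 180750²) ≈ 1.8754e+05, ∠N ≈ 74.54°
|D| = √(13068125² + 365115²) ≈ 1.3073e+07, ∠D ≈ 178.40°
|H| = 1.8754e+05 / 1.3073e+07 ≈ 0.014346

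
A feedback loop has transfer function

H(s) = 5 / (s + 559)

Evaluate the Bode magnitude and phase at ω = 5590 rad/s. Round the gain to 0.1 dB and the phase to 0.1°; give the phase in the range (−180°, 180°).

Substitute s = j5590:
Numerator: 5 = 5 + j0
Denominator: (j5590) + 559 = 559 + j5590
|N| = √(5² + 0²) ≈ 5, ∠N ≈ 0.00°
|D| = √(559² + 5590²) ≈ 5617.9, ∠D ≈ 84.29°
|H| = 5 / 5617.9 ≈ 0.00089001
Gain = 20 log₁₀(0.00089001) ≈ -61.01 dB
∠H = 0.00° − 84.29° = -84.29°

-61.0 dB, -84.3°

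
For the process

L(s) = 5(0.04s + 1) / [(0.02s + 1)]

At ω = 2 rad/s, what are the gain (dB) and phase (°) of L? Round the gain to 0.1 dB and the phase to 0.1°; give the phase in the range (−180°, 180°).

14.0 dB, 2.3°

At ω = 2 rad/s:
zero (1 + j2·0.04) = 1 + j0.08 → |·| ≈ 1.0032, ∠ ≈ 4.57°
pole (1 + j2·0.02) = 1 + j0.04 → |·| ≈ 1.0008, ∠ ≈ 2.29°
|L| = 5 · 1.0032 / (1.0008) ≈ 5.012
Gain = 20 log₁₀(5.012) ≈ 14.00 dB
∠L = (4.57°) − (2.29°) = 2.28°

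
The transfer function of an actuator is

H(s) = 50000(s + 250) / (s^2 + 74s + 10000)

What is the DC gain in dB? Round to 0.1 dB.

61.9 dB

H(0) = 50000·250 / 10000 = 1250
20 log₁₀(1250) ≈ 61.94 dB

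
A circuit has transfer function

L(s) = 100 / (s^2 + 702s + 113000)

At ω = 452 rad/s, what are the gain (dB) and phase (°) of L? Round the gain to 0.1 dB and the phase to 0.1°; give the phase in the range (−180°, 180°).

Substitute s = j452:
Numerator: 100 = 100 + j0
Denominator: (j452)^2 + 702(j452) + 113000 = -91304 + j317304
|N| = √(100² + 0²) ≈ 100, ∠N ≈ 0.00°
|D| = √(91304² + 317304²) ≈ 3.3018e+05, ∠D ≈ 106.05°
|L| = 100 / 3.3018e+05 ≈ 0.00030287
Gain = 20 log₁₀(0.00030287) ≈ -70.37 dB
∠L = 0.00° − 106.05° = -106.05°

-70.4 dB, -106.1°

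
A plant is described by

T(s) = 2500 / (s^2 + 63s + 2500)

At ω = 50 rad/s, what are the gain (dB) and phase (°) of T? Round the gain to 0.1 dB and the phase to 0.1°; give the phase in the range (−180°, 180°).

-2.0 dB, -90.0°

At s = jω = j50:
quadratic: (j50)² + 63·j50 + 2500 = 0 + j3150 → |·| ≈ 3150, ∠ ≈ 90.00°
|T| = 2500 / 3150 ≈ 0.79365
Gain = 20 log₁₀(0.79365) ≈ -2.01 dB
∠T = 0.00° − 90.00° = -90.00°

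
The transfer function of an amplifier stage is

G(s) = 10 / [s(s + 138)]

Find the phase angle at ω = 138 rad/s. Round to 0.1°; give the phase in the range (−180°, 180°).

-135.0°

At s = jω = j138:
pole (s+138): 138 + j138 → |·| = √(138²+138²) = √38088 ≈ 195.16, ∠ = arctan(138/138) ≈ 45.00°
pole at origin: |s| = 138, ∠ = 90.00° (in denominator)
∠G = 0.00° − 135.00° = -135.00°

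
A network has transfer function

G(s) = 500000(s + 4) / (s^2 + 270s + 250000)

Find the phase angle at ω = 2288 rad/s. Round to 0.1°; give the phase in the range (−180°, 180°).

At s = jω = j2288:
zero (s+4): 4 + j2288 → |·| = √(4²+2288²) = √5234960 ≈ 2288, ∠ = arctan(2288/4) ≈ 89.90°
quadratic: (j2288)² + 270·j2288 + 250000 = -4984944 + j617760 → |·| ≈ 5.0231e+06, ∠ ≈ 172.94°
∠G = 89.90° − 172.94° = -83.04°

-83.0°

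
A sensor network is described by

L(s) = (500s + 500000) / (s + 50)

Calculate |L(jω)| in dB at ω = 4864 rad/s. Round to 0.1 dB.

54.2 dB

Substitute s = j4864:
Numerator: 500(j4864) + 500000 = 500000 + j2432000
Denominator: (j4864) + 50 = 50 + j4864
|N| = √(500000² + 2432000²) ≈ 2.4829e+06, ∠N ≈ 78.38°
|D| = √(50² + 4864²) ≈ 4864.3, ∠D ≈ 89.41°
|L| = 2.4829e+06 / 4864.3 ≈ 510.43
Gain = 20 log₁₀(510.43) ≈ 54.16 dB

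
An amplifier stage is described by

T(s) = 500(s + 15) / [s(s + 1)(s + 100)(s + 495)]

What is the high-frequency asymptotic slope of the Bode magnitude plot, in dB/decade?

Each pole contributes −20 dB/decade at high frequency; each zero contributes +20 dB/decade.
Net: 1 zero(s) − 4 pole(s) → -60 dB/decade.

-60 dB/decade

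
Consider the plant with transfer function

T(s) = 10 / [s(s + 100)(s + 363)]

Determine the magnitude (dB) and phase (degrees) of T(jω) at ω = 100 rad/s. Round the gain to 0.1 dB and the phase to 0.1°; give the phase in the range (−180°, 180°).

At s = jω = j100:
pole (s+100): 100 + j100 → |·| = √(100²+100²) = √20000 ≈ 141.42, ∠ = arctan(100/100) ≈ 45.00°
pole (s+363): 363 + j100 → |·| = √(363²+100²) = √141769 ≈ 376.52, ∠ = arctan(100/363) ≈ 15.40°
pole at origin: |s| = 100, ∠ = 90.00° (in denominator)
|T| = 10 / 5.3247e+06 ≈ 1.878e-06
Gain = 20 log₁₀(1.878e-06) ≈ -114.53 dB
∠T = 0.00° − 150.40° = -150.40°

-114.5 dB, -150.4°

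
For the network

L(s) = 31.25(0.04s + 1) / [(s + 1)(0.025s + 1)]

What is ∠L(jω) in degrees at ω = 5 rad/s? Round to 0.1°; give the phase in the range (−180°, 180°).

-74.5°

At ω = 5 rad/s:
zero (1 + j5·0.04) = 1 + j0.2 → |·| ≈ 1.0198, ∠ ≈ 11.31°
pole (1 + j5·1) = 1 + j5 → |·| ≈ 5.099, ∠ ≈ 78.69°
pole (1 + j5·0.025) = 1 + j0.125 → |·| ≈ 1.0078, ∠ ≈ 7.13°
∠L = (11.31°) − (78.69° + 7.13°) = -74.51°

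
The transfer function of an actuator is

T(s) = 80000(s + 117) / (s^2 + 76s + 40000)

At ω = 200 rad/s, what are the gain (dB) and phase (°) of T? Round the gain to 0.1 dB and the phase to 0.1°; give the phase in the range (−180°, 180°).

61.7 dB, -30.3°

At s = jω = j200:
zero (s+117): 117 + j200 → |·| = √(117²+200²) = √53689 ≈ 231.71, ∠ = arctan(200/117) ≈ 59.67°
quadratic: (j200)² + 76·j200 + 40000 = 0 + j15200 → |·| ≈ 15200, ∠ ≈ 90.00°
|T| = 80000 · 231.71 / 15200 ≈ 1219.5
Gain = 20 log₁₀(1219.5) ≈ 61.72 dB
∠T = 59.67° − 90.00° = -30.33°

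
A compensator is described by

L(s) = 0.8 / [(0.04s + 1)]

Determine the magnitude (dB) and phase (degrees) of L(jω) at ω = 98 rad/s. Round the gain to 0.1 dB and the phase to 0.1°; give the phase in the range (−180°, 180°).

At ω = 98 rad/s:
pole (1 + j98·0.04) = 1 + j3.92 → |·| ≈ 4.0455, ∠ ≈ 75.69°
|L| = 0.8 · 1 / (4.0455) ≈ 0.19775
Gain = 20 log₁₀(0.19775) ≈ -14.08 dB
∠L = (0°) − (75.69°) = -75.69°

-14.1 dB, -75.7°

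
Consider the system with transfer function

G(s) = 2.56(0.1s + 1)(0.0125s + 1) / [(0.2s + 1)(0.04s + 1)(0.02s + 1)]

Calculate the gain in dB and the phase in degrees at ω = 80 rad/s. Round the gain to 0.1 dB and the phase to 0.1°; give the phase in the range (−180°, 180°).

At ω = 80 rad/s:
zero (1 + j80·0.1) = 1 + j8 → |·| ≈ 8.0623, ∠ ≈ 82.87°
zero (1 + j80·0.0125) = 1 + j1 → |·| ≈ 1.4142, ∠ ≈ 45.00°
pole (1 + j80·0.2) = 1 + j16 → |·| ≈ 16.031, ∠ ≈ 86.42°
pole (1 + j80·0.04) = 1 + j3.2 → |·| ≈ 3.3526, ∠ ≈ 72.65°
pole (1 + j80·0.02) = 1 + j1.6 → |·| ≈ 1.8868, ∠ ≈ 57.99°
|G| = 2.56 · 8.0623 · 1.4142 / (16.031 · 3.3526 · 1.8868) ≈ 0.28783
Gain = 20 log₁₀(0.28783) ≈ -10.82 dB
∠G = (82.87° + 45.00°) − (86.42° + 72.65° + 57.99°) = -89.19°

-10.8 dB, -89.2°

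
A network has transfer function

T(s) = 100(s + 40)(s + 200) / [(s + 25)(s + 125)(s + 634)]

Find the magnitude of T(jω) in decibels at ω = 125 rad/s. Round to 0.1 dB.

At s = jω = j125:
zero (s+40): 40 + j125 → |·| = √(40²+125²) = √17225 ≈ 131.24, ∠ = arctan(125/40) ≈ 72.26°
zero (s+200): 200 + j125 → |·| = √(200²+125²) = √55625 ≈ 235.85, ∠ = arctan(125/200) ≈ 32.01°
pole (s+25): 25 + j125 → |·| = √(25²+125²) = √16250 ≈ 127.48, ∠ = arctan(125/25) ≈ 78.69°
pole (s+125): 125 + j125 → |·| = √(125²+125²) = √31250 ≈ 176.78, ∠ = arctan(125/125) ≈ 45.00°
pole (s+634): 634 + j125 → |·| = √(634²+125²) = √417581 ≈ 646.21, ∠ = arctan(125/634) ≈ 11.15°
|T| = 100 · 30953 / 1.4563e+07 ≈ 0.21255
Gain = 20 log₁₀(0.21255) ≈ -13.45 dB

-13.5 dB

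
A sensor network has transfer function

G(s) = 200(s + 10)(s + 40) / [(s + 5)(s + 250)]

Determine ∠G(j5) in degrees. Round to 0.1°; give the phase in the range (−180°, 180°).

At s = jω = j5:
zero (s+10): 10 + j5 → |·| = √(10²+5²) = √125 ≈ 11.18, ∠ = arctan(5/10) ≈ 26.57°
zero (s+40): 40 + j5 → |·| = √(40²+5²) = √1625 ≈ 40.311, ∠ = arctan(5/40) ≈ 7.13°
pole (s+5): 5 + j5 → |·| = √(5²+5²) = √50 ≈ 7.0711, ∠ = arctan(5/5) ≈ 45.00°
pole (s+250): 250 + j5 → |·| = √(250²+5²) = √62525 ≈ 250.05, ∠ = arctan(5/250) ≈ 1.15°
∠G = 33.70° − 46.15° = -12.45°

-12.5°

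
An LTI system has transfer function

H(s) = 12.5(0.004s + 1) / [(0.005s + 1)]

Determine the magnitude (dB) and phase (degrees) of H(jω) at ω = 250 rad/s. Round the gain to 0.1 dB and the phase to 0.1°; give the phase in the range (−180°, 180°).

At ω = 250 rad/s:
zero (1 + j250·0.004) = 1 + j1 → |·| ≈ 1.4142, ∠ ≈ 45.00°
pole (1 + j250·0.005) = 1 + j1.25 → |·| ≈ 1.6008, ∠ ≈ 51.34°
|H| = 12.5 · 1.4142 / (1.6008) ≈ 11.043
Gain = 20 log₁₀(11.043) ≈ 20.86 dB
∠H = (45.00°) − (51.34°) = -6.34°

20.9 dB, -6.3°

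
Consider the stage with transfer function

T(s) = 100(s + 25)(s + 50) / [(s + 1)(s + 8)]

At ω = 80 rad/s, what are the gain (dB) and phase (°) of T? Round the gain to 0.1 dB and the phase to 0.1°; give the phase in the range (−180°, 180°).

41.8 dB, -42.9°

At s = jω = j80:
zero (s+25): 25 + j80 → |·| = √(25²+80²) = √7025 ≈ 83.815, ∠ = arctan(80/25) ≈ 72.65°
zero (s+50): 50 + j80 → |·| = √(50²+80²) = √8900 ≈ 94.34, ∠ = arctan(80/50) ≈ 57.99°
pole (s+1): 1 + j80 → |·| = √(1²+80²) = √6401 ≈ 80.006, ∠ = arctan(80/1) ≈ 89.28°
pole (s+8): 8 + j80 → |·| = √(8²+80²) = √6464 ≈ 80.399, ∠ = arctan(80/8) ≈ 84.29°
|T| = 100 · 7907.1 / 6432.4 ≈ 122.93
Gain = 20 log₁₀(122.93) ≈ 41.79 dB
∠T = 130.64° − 173.57° = -42.93°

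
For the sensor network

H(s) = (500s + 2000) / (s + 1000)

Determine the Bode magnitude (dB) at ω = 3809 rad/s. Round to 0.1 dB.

53.7 dB

Substitute s = j3809:
Numerator: 500(j3809) + 2000 = 2000 + j1904500
Denominator: (j3809) + 1000 = 1000 + j3809
|N| = √(2000² + 1904500²) ≈ 1.9045e+06, ∠N ≈ 89.94°
|D| = √(1000² + 3809²) ≈ 3938.1, ∠D ≈ 75.29°
|H| = 1.9045e+06 / 3938.1 ≈ 483.61
Gain = 20 log₁₀(483.61) ≈ 53.69 dB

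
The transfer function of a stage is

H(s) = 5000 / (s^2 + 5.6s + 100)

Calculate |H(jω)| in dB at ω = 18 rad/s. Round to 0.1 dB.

26.2 dB

At s = jω = j18:
quadratic: (j18)² + 5.6·j18 + 100 = -224 + j100.8 → |·| ≈ 245.64, ∠ ≈ 155.77°
|H| = 5000 / 245.64 ≈ 20.355
Gain = 20 log₁₀(20.355) ≈ 26.17 dB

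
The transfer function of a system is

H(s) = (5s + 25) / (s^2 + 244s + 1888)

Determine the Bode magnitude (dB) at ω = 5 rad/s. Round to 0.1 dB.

Substitute s = j5:
Numerator: 5(j5) + 25 = 25 + j25
Denominator: (j5)^2 + 244(j5) + 1888 = 1863 + j1220
|N| = √(25² + 25²) ≈ 35.355, ∠N ≈ 45.00°
|D| = √(1863² + 1220²) ≈ 2226.9, ∠D ≈ 33.22°
|H| = 35.355 / 2226.9 ≈ 0.015876
Gain = 20 log₁₀(0.015876) ≈ -35.99 dB

-36.0 dB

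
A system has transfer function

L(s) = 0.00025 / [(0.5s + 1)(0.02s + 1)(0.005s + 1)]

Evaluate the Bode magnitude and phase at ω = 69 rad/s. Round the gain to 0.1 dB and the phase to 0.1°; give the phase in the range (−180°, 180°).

-107.9 dB, -161.4°

At ω = 69 rad/s:
pole (1 + j69·0.5) = 1 + j34.5 → |·| ≈ 34.514, ∠ ≈ 88.34°
pole (1 + j69·0.02) = 1 + j1.38 → |·| ≈ 1.7042, ∠ ≈ 54.07°
pole (1 + j69·0.005) = 1 + j0.345 → |·| ≈ 1.0578, ∠ ≈ 19.03°
|L| = 0.00025 · 1 / (34.514 · 1.7042 · 1.0578) ≈ 4.0181e-06
Gain = 20 log₁₀(4.0181e-06) ≈ -107.92 dB
∠L = (0°) − (88.34° + 54.07° + 19.03°) = -161.44°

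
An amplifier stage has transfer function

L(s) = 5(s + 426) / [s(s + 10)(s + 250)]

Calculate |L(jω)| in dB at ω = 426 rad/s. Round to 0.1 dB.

At s = jω = j426:
zero (s+426): 426 + j426 → |·| = √(426²+426²) = √362952 ≈ 602.45, ∠ = arctan(426/426) ≈ 45.00°
pole (s+10): 10 + j426 → |·| = √(10²+426²) = √181576 ≈ 426.12, ∠ = arctan(426/10) ≈ 88.66°
pole (s+250): 250 + j426 → |·| = √(250²+426²) = √243976 ≈ 493.94, ∠ = arctan(426/250) ≈ 59.59°
pole at origin: |s| = 426, ∠ = 90.00° (in denominator)
|L| = 5 · 602.45 / 8.9664e+07 ≈ 3.3595e-05
Gain = 20 log₁₀(3.3595e-05) ≈ -89.47 dB

-89.5 dB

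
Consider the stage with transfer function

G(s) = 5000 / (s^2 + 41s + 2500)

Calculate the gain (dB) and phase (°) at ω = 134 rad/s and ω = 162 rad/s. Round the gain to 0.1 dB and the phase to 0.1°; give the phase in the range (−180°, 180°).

ω = 134: -10.3 dB, -160.4°; ω = 162: -13.9 dB, -164.4°

At s = jω = j134:
quadratic: (j134)² + 41·j134 + 2500 = -15456 + j5494 → |·| ≈ 16403, ∠ ≈ 160.43°
|G| = 5000 / 16403 ≈ 0.30482
Gain = 20 log₁₀(0.30482) ≈ -10.32 dB
∠G = 0.00° − 160.43° = -160.43°

At s = jω = j162:
quadratic: (j162)² + 41·j162 + 2500 = -23744 + j6642 → |·| ≈ 24656, ∠ ≈ 164.37°
|G| = 5000 / 24656 ≈ 0.20279
Gain = 20 log₁₀(0.20279) ≈ -13.86 dB
∠G = 0.00° − 164.37° = -164.37°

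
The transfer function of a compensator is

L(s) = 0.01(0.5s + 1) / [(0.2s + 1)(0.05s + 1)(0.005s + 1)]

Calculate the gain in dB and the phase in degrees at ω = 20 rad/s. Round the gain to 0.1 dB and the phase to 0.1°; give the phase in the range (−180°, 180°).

-35.3 dB, -42.4°

At ω = 20 rad/s:
zero (1 + j20·0.5) = 1 + j10 → |·| ≈ 10.05, ∠ ≈ 84.29°
pole (1 + j20·0.2) = 1 + j4 → |·| ≈ 4.1231, ∠ ≈ 75.96°
pole (1 + j20·0.05) = 1 + j1 → |·| ≈ 1.4142, ∠ ≈ 45.00°
pole (1 + j20·0.005) = 1 + j0.1 → |·| ≈ 1.005, ∠ ≈ 5.71°
|L| = 0.01 · 10.05 / (4.1231 · 1.4142 · 1.005) ≈ 0.01715
Gain = 20 log₁₀(0.01715) ≈ -35.31 dB
∠L = (84.29°) − (75.96° + 45.00° + 5.71°) = -42.38°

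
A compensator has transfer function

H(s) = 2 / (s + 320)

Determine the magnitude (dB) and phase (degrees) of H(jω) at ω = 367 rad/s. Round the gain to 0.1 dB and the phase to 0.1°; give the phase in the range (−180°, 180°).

At s = jω = j367:
pole (s+320): 320 + j367 → |·| = √(320²+367²) = √237089 ≈ 486.92, ∠ = arctan(367/320) ≈ 48.91°
|H| = 2 / 486.92 ≈ 0.0041075
Gain = 20 log₁₀(0.0041075) ≈ -47.73 dB
∠H = 0.00° − 48.91° = -48.91°

-47.7 dB, -48.9°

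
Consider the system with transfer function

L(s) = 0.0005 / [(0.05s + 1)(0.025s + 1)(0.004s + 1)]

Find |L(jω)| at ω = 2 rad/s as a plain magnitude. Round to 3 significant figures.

At ω = 2 rad/s:
pole (1 + j2·0.05) = 1 + j0.1 → |·| ≈ 1.005, ∠ ≈ 5.71°
pole (1 + j2·0.025) = 1 + j0.05 → |·| ≈ 1.0012, ∠ ≈ 2.86°
pole (1 + j2·0.004) = 1 + j0.008 → |·| ≈ 1, ∠ ≈ 0.46°
|L| = 0.0005 · 1 / (1.005 · 1.0012 · 1) ≈ 0.00049692

0.000497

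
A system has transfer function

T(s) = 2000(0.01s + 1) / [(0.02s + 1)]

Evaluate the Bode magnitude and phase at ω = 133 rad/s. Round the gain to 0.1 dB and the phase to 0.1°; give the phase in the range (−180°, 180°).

61.4 dB, -16.3°

At ω = 133 rad/s:
zero (1 + j133·0.01) = 1 + j1.33 → |·| ≈ 1.664, ∠ ≈ 53.06°
pole (1 + j133·0.02) = 1 + j2.66 → |·| ≈ 2.8418, ∠ ≈ 69.40°
|T| = 2000 · 1.664 / (2.8418) ≈ 1171.1
Gain = 20 log₁₀(1171.1) ≈ 61.37 dB
∠T = (53.06°) − (69.40°) = -16.34°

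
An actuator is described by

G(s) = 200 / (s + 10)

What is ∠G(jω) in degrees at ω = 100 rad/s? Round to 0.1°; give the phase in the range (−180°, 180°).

Substitute s = j100:
Numerator: 200 = 200 + j0
Denominator: (j100) + 10 = 10 + j100
|N| = √(200² + 0²) ≈ 200, ∠N ≈ 0.00°
|D| = √(10² + 100²) ≈ 100.5, ∠D ≈ 84.29°
∠G = 0.00° − 84.29° = -84.29°

-84.3°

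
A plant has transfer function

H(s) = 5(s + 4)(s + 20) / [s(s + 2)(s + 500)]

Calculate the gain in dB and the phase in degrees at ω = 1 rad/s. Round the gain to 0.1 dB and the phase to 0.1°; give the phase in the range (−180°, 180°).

At s = jω = j1:
zero (s+4): 4 + j1 → |·| = √(4²+1²) = √17 ≈ 4.1231, ∠ = arctan(1/4) ≈ 14.04°
zero (s+20): 20 + j1 → |·| = √(20²+1²) = √401 ≈ 20.025, ∠ = arctan(1/20) ≈ 2.86°
pole (s+2): 2 + j1 → |·| = √(2²+1²) = √5 ≈ 2.2361, ∠ = arctan(1/2) ≈ 26.57°
pole (s+500): 500 + j1 → |·| = √(500²+1²) = √250001 ≈ 500, ∠ = arctan(1/500) ≈ 0.11°
pole at origin: |s| = 1, ∠ = 90.00° (in denominator)
|H| = 5 · 82.565 / 1118 ≈ 0.36925
Gain = 20 log₁₀(0.36925) ≈ -8.65 dB
∠H = 16.90° − 116.68° = -99.78°

-8.7 dB, -99.8°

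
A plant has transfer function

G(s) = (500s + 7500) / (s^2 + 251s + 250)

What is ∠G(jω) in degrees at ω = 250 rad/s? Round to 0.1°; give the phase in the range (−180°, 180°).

Substitute s = j250:
Numerator: 500(j250) + 7500 = 7500 + j125000
Denominator: (j250)^2 + 251(j250) + 250 = -62250 + j62750
|N| = √(7500² + 125000²) ≈ 1.2522e+05, ∠N ≈ 86.57°
|D| = √(62250² + 62750²) ≈ 88389, ∠D ≈ 134.77°
∠G = 86.57° − 134.77° = -48.20°

-48.2°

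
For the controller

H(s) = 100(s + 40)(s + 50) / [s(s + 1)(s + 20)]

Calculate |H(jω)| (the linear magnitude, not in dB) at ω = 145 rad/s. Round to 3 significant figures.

At s = jω = j145:
zero (s+40): 40 + j145 → |·| = √(40²+145²) = √22625 ≈ 150.42, ∠ = arctan(145/40) ≈ 74.58°
zero (s+50): 50 + j145 → |·| = √(50²+145²) = √23525 ≈ 153.38, ∠ = arctan(145/50) ≈ 70.97°
pole (s+1): 1 + j145 → |·| = √(1²+145²) = √21026 ≈ 145, ∠ = arctan(145/1) ≈ 89.60°
pole (s+20): 20 + j145 → |·| = √(20²+145²) = √21425 ≈ 146.37, ∠ = arctan(145/20) ≈ 82.15°
pole at origin: |s| = 145, ∠ = 90.00° (in denominator)
|H| = 100 · 23071 / 3.0774e+06 ≈ 0.74969

0.750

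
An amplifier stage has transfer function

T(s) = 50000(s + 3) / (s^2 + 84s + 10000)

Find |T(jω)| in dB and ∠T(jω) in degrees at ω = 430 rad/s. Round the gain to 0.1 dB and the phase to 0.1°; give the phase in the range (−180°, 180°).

At s = jω = j430:
zero (s+3): 3 + j430 → |·| = √(3²+430²) = √184909 ≈ 430.01, ∠ = arctan(430/3) ≈ 89.60°
quadratic: (j430)² + 84·j430 + 10000 = -174900 + j36120 → |·| ≈ 1.7859e+05, ∠ ≈ 168.33°
|T| = 50000 · 430.01 / 1.7859e+05 ≈ 120.39
Gain = 20 log₁₀(120.39) ≈ 41.61 dB
∠T = 89.60° − 168.33° = -78.73°

41.6 dB, -78.7°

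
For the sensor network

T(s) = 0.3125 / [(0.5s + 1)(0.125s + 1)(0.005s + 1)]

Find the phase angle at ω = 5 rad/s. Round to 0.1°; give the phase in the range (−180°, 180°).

At ω = 5 rad/s:
pole (1 + j5·0.5) = 1 + j2.5 → |·| ≈ 2.6926, ∠ ≈ 68.20°
pole (1 + j5·0.125) = 1 + j0.625 → |·| ≈ 1.1792, ∠ ≈ 32.01°
pole (1 + j5·0.005) = 1 + j0.025 → |·| ≈ 1.0003, ∠ ≈ 1.43°
∠T = (0°) − (68.20° + 32.01° + 1.43°) = -101.64°

-101.6°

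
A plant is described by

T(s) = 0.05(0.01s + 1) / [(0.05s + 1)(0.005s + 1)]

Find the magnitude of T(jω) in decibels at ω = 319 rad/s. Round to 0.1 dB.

At ω = 319 rad/s:
zero (1 + j319·0.01) = 1 + j3.19 → |·| ≈ 3.3431, ∠ ≈ 72.59°
pole (1 + j319·0.05) = 1 + j15.95 → |·| ≈ 15.981, ∠ ≈ 86.41°
pole (1 + j319·0.005) = 1 + j1.595 → |·| ≈ 1.8826, ∠ ≈ 57.91°
|T| = 0.05 · 3.3431 / (15.981 · 1.8826) ≈ 0.0055559
Gain = 20 log₁₀(0.0055559) ≈ -45.10 dB

-45.1 dB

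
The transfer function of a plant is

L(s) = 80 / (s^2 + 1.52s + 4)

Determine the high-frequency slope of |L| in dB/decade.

Each pole contributes −20 dB/decade at high frequency; each zero contributes +20 dB/decade.
Net: 0 zero(s) − 2 pole(s) → -40 dB/decade.

-40 dB/decade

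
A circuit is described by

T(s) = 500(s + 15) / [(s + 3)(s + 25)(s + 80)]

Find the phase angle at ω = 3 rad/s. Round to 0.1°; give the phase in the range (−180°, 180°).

-42.7°

At s = jω = j3:
zero (s+15): 15 + j3 → |·| = √(15²+3²) = √234 ≈ 15.297, ∠ = arctan(3/15) ≈ 11.31°
pole (s+3): 3 + j3 → |·| = √(3²+3²) = √18 ≈ 4.2426, ∠ = arctan(3/3) ≈ 45.00°
pole (s+25): 25 + j3 → |·| = √(25²+3²) = √634 ≈ 25.179, ∠ = arctan(3/25) ≈ 6.84°
pole (s+80): 80 + j3 → |·| = √(80²+3²) = √6409 ≈ 80.056, ∠ = arctan(3/80) ≈ 2.15°
∠T = 11.31° − 53.99° = -42.68°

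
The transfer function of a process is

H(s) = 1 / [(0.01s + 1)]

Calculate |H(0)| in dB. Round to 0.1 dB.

H(0) = 1 · 1 / 1 = 1
20 log₁₀(1) ≈ 0.00 dB

0.0 dB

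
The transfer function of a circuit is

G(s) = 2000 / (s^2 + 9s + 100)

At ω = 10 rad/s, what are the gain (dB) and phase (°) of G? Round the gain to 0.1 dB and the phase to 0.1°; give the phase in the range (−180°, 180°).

At s = jω = j10:
quadratic: (j10)² + 9·j10 + 100 = 0 + j90 → |·| ≈ 90, ∠ ≈ 90.00°
|G| = 2000 / 90 ≈ 22.222
Gain = 20 log₁₀(22.222) ≈ 26.94 dB
∠G = 0.00° − 90.00° = -90.00°

26.9 dB, -90.0°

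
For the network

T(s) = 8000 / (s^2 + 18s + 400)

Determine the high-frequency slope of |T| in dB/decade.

-40 dB/decade

Each pole contributes −20 dB/decade at high frequency; each zero contributes +20 dB/decade.
Net: 0 zero(s) − 2 pole(s) → -40 dB/decade.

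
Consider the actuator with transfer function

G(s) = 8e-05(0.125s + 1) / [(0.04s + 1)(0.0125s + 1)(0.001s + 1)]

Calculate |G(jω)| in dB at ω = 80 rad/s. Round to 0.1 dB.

At ω = 80 rad/s:
zero (1 + j80·0.125) = 1 + j10 → |·| ≈ 10.05, ∠ ≈ 84.29°
pole (1 + j80·0.04) = 1 + j3.2 → |·| ≈ 3.3526, ∠ ≈ 72.65°
pole (1 + j80·0.0125) = 1 + j1 → |·| ≈ 1.4142, ∠ ≈ 45.00°
pole (1 + j80·0.001) = 1 + j0.08 → |·| ≈ 1.0032, ∠ ≈ 4.57°
|G| = 8e-05 · 10.05 / (3.3526 · 1.4142 · 1.0032) ≈ 0.00016903
Gain = 20 log₁₀(0.00016903) ≈ -75.44 dB

-75.4 dB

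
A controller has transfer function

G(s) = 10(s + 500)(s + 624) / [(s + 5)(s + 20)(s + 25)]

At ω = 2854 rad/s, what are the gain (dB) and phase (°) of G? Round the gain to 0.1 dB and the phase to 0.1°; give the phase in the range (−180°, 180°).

-48.8 dB, -111.3°

At s = jω = j2854:
zero (s+500): 500 + j2854 → |·| = √(500²+2854²) = √8395316 ≈ 2897.5, ∠ = arctan(2854/500) ≈ 80.06°
zero (s+624): 624 + j2854 → |·| = √(624²+2854²) = √8534692 ≈ 2921.4, ∠ = arctan(2854/624) ≈ 77.67°
pole (s+5): 5 + j2854 → |·| = √(5²+2854²) = √8145341 ≈ 2854, ∠ = arctan(2854/5) ≈ 89.90°
pole (s+20): 20 + j2854 → |·| = √(20²+2854²) = √8145716 ≈ 2854.1, ∠ = arctan(2854/20) ≈ 89.60°
pole (s+25): 25 + j2854 → |·| = √(25²+2854²) = √8145941 ≈ 2854.1, ∠ = arctan(2854/25) ≈ 89.50°
|G| = 10 · 8.4648e+06 / 2.3248e+10 ≈ 0.0036411
Gain = 20 log₁₀(0.0036411) ≈ -48.78 dB
∠G = 157.73° − 269.00° = -111.27°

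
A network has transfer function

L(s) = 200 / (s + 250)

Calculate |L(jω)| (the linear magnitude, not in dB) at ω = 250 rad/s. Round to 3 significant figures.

0.566

Substitute s = j250:
Numerator: 200 = 200 + j0
Denominator: (j250) + 250 = 250 + j250
|N| = √(200² + 0²) ≈ 200, ∠N ≈ 0.00°
|D| = √(250² + 250²) ≈ 353.55, ∠D ≈ 45.00°
|L| = 200 / 353.55 ≈ 0.56569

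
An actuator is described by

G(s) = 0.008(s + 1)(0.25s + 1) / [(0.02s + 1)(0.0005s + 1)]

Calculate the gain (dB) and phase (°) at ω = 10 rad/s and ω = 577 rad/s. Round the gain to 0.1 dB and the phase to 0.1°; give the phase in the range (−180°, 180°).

ω = 10: -13.5 dB, 140.9°; ω = 577: 34.8 dB, 78.4°

At ω = 10 rad/s:
zero (1 + j10·1) = 1 + j10 → |·| ≈ 10.05, ∠ ≈ 84.29°
zero (1 + j10·0.25) = 1 + j2.5 → |·| ≈ 2.6926, ∠ ≈ 68.20°
pole (1 + j10·0.02) = 1 + j0.2 → |·| ≈ 1.0198, ∠ ≈ 11.31°
pole (1 + j10·0.0005) = 1 + j0.005 → |·| ≈ 1, ∠ ≈ 0.29°
|G| = 0.008 · 10.05 · 2.6926 / (1.0198 · 1) ≈ 0.21228
Gain = 20 log₁₀(0.21228) ≈ -13.46 dB
∠G = (84.29° + 68.20°) − (11.31° + 0.29°) = 140.89°

At ω = 577 rad/s:
zero (1 + j577·1) = 1 + j577 → |·| ≈ 577, ∠ ≈ 89.90°
zero (1 + j577·0.25) = 1 + j144.25 → |·| ≈ 144.25, ∠ ≈ 89.60°
pole (1 + j577·0.02) = 1 + j11.54 → |·| ≈ 11.583, ∠ ≈ 85.05°
pole (1 + j577·0.0005) = 1 + j0.2885 → |·| ≈ 1.0408, ∠ ≈ 16.09°
|G| = 0.008 · 577 · 144.25 / (11.583 · 1.0408) ≈ 55.232
Gain = 20 log₁₀(55.232) ≈ 34.84 dB
∠G = (89.90° + 89.60°) − (85.05° + 16.09°) = 78.36°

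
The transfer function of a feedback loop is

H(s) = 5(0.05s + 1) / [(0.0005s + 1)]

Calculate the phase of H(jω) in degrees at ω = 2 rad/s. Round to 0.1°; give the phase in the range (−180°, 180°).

At ω = 2 rad/s:
zero (1 + j2·0.05) = 1 + j0.1 → |·| ≈ 1.005, ∠ ≈ 5.71°
pole (1 + j2·0.0005) = 1 + j0.001 → |·| ≈ 1, ∠ ≈ 0.06°
∠H = (5.71°) − (0.06°) = 5.65°

5.7°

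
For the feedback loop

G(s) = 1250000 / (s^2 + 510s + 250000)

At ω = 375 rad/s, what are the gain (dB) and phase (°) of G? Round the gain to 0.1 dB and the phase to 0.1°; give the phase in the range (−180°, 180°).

15.1 dB, -60.2°

At s = jω = j375:
quadratic: (j375)² + 510·j375 + 250000 = 109375 + j191250 → |·| ≈ 2.2032e+05, ∠ ≈ 60.23°
|G| = 1250000 / 2.2032e+05 ≈ 5.6736
Gain = 20 log₁₀(5.6736) ≈ 15.08 dB
∠G = 0.00° − 60.23° = -60.23°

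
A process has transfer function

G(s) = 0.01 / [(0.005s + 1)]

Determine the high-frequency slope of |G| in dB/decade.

Each pole contributes −20 dB/decade at high frequency; each zero contributes +20 dB/decade.
Net: 0 zero(s) − 1 pole(s) → -20 dB/decade.

-20 dB/decade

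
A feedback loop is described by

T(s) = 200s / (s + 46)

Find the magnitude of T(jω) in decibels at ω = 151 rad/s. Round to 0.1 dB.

At s = jω = j151:
zero at origin: s = j151 → |·| = 151, ∠ = 90.00°
pole (s+46): 46 + j151 → |·| = √(46²+151²) = √24917 ≈ 157.85, ∠ = arctan(151/46) ≈ 73.06°
|T| = 200 · 151 / 157.85 ≈ 191.32
Gain = 20 log₁₀(191.32) ≈ 45.64 dB

45.6 dB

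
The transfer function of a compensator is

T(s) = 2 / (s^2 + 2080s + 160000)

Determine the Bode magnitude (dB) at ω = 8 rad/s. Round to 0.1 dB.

Substitute s = j8:
Numerator: 2 = 2 + j0
Denominator: (j8)^2 + 2080(j8) + 160000 = 159936 + j16640
|N| = √(2² + 0²) ≈ 2, ∠N ≈ 0.00°
|D| = √(159936² + 16640²) ≈ 1.608e+05, ∠D ≈ 5.94°
|T| = 2 / 1.608e+05 ≈ 1.2438e-05
Gain = 20 log₁₀(1.2438e-05) ≈ -98.10 dB

-98.1 dB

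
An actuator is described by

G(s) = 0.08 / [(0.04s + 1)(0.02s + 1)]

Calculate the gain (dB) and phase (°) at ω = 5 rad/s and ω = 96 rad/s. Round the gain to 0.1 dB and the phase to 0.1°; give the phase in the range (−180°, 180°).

ω = 5: -22.2 dB, -17.0°; ω = 96: -40.6 dB, -137.9°

At ω = 5 rad/s:
pole (1 + j5·0.04) = 1 + j0.2 → |·| ≈ 1.0198, ∠ ≈ 11.31°
pole (1 + j5·0.02) = 1 + j0.1 → |·| ≈ 1.005, ∠ ≈ 5.71°
|G| = 0.08 · 1 / (1.0198 · 1.005) ≈ 0.078056
Gain = 20 log₁₀(0.078056) ≈ -22.15 dB
∠G = (0°) − (11.31° + 5.71°) = -17.02°

At ω = 96 rad/s:
pole (1 + j96·0.04) = 1 + j3.84 → |·| ≈ 3.9681, ∠ ≈ 75.40°
pole (1 + j96·0.02) = 1 + j1.92 → |·| ≈ 2.1648, ∠ ≈ 62.49°
|G| = 0.08 · 1 / (3.9681 · 2.1648) ≈ 0.009313
Gain = 20 log₁₀(0.009313) ≈ -40.62 dB
∠G = (0°) − (75.40° + 62.49°) = -137.89°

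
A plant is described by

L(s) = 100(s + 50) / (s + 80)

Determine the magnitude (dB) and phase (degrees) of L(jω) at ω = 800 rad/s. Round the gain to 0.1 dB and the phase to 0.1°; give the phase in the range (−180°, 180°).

At s = jω = j800:
zero (s+50): 50 + j800 → |·| = √(50²+800²) = √642500 ≈ 801.56, ∠ = arctan(800/50) ≈ 86.42°
pole (s+80): 80 + j800 → |·| = √(80²+800²) = √646400 ≈ 803.99, ∠ = arctan(800/80) ≈ 84.29°
|L| = 100 · 801.56 / 803.99 ≈ 99.698
Gain = 20 log₁₀(99.698) ≈ 39.97 dB
∠L = 86.42° − 84.29° = 2.13°

40.0 dB, 2.1°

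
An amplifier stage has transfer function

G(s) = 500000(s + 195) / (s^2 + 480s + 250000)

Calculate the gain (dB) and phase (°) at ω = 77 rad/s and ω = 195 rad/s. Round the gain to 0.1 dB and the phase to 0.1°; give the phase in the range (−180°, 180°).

At s = jω = j77:
zero (s+195): 195 + j77 → |·| = √(195²+77²) = √43954 ≈ 209.65, ∠ = arctan(77/195) ≈ 21.55°
quadratic: (j77)² + 480·j77 + 250000 = 244071 + j36960 → |·| ≈ 2.4685e+05, ∠ ≈ 8.61°
|G| = 500000 · 209.65 / 2.4685e+05 ≈ 424.65
Gain = 20 log₁₀(424.65) ≈ 52.56 dB
∠G = 21.55° − 8.61° = 12.94°

At s = jω = j195:
zero (s+195): 195 + j195 → |·| = √(195²+195²) = √76050 ≈ 275.77, ∠ = arctan(195/195) ≈ 45.00°
quadratic: (j195)² + 480·j195 + 250000 = 211975 + j93600 → |·| ≈ 2.3172e+05, ∠ ≈ 23.82°
|G| = 500000 · 275.77 / 2.3172e+05 ≈ 595.05
Gain = 20 log₁₀(595.05) ≈ 55.49 dB
∠G = 45.00° − 23.82° = 21.18°

ω = 77: 52.6 dB, 12.9°; ω = 195: 55.5 dB, 21.2°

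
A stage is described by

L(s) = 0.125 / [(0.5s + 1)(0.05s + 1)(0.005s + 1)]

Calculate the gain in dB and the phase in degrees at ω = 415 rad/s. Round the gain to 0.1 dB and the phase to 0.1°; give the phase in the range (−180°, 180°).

At ω = 415 rad/s:
pole (1 + j415·0.5) = 1 + j207.5 → |·| ≈ 207.5, ∠ ≈ 89.72°
pole (1 + j415·0.05) = 1 + j20.75 → |·| ≈ 20.774, ∠ ≈ 87.24°
pole (1 + j415·0.005) = 1 + j2.075 → |·| ≈ 2.3034, ∠ ≈ 64.27°
|L| = 0.125 · 1 / (207.5 · 20.774 · 2.3034) ≈ 1.2589e-05
Gain = 20 log₁₀(1.2589e-05) ≈ -98.00 dB
∠L = (0°) − (89.72° + 87.24° + 64.27°) = -241.23° ≡ 118.77° (principal value)

-98.0 dB, 118.8°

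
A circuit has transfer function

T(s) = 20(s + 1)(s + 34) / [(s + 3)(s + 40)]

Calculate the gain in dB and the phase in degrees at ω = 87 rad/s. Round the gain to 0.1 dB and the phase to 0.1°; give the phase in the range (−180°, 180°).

25.8 dB, 4.7°

At s = jω = j87:
zero (s+1): 1 + j87 → |·| = √(1²+87²) = √7570 ≈ 87.006, ∠ = arctan(87/1) ≈ 89.34°
zero (s+34): 34 + j87 → |·| = √(34²+87²) = √8725 ≈ 93.408, ∠ = arctan(87/34) ≈ 68.65°
pole (s+3): 3 + j87 → |·| = √(3²+87²) = √7578 ≈ 87.052, ∠ = arctan(87/3) ≈ 88.03°
pole (s+40): 40 + j87 → |·| = √(40²+87²) = √9169 ≈ 95.755, ∠ = arctan(87/40) ≈ 65.31°
|T| = 20 · 8127.1 / 8335.7 ≈ 19.5
Gain = 20 log₁₀(19.5) ≈ 25.80 dB
∠T = 157.99° − 153.34° = 4.65°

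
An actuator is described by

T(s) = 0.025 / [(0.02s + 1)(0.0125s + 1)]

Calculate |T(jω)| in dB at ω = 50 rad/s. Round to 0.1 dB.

-36.5 dB

At ω = 50 rad/s:
pole (1 + j50·0.02) = 1 + j1 → |·| ≈ 1.4142, ∠ ≈ 45.00°
pole (1 + j50·0.0125) = 1 + j0.625 → |·| ≈ 1.1792, ∠ ≈ 32.01°
|T| = 0.025 · 1 / (1.4142 · 1.1792) ≈ 0.014991
Gain = 20 log₁₀(0.014991) ≈ -36.48 dB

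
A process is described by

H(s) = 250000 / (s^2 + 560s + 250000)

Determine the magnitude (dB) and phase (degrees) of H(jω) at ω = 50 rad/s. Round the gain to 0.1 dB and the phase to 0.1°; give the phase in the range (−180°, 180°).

At s = jω = j50:
quadratic: (j50)² + 560·j50 + 250000 = 247500 + j28000 → |·| ≈ 2.4908e+05, ∠ ≈ 6.45°
|H| = 250000 / 2.4908e+05 ≈ 1.0037
Gain = 20 log₁₀(1.0037) ≈ 0.03 dB
∠H = 0.00° − 6.45° = -6.45°

0.0 dB, -6.5°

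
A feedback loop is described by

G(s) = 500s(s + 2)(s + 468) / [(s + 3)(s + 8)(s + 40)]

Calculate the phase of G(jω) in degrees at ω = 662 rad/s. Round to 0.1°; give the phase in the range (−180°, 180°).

-31.0°

At s = jω = j662:
zero (s+2): 2 + j662 → |·| = √(2²+662²) = √438248 ≈ 662, ∠ = arctan(662/2) ≈ 89.83°
zero (s+468): 468 + j662 → |·| = √(468²+662²) = √657268 ≈ 810.72, ∠ = arctan(662/468) ≈ 54.74°
zero at origin: s = j662 → |·| = 662, ∠ = 90.00°
pole (s+3): 3 + j662 → |·| = √(3²+662²) = √438253 ≈ 662.01, ∠ = arctan(662/3) ≈ 89.74°
pole (s+8): 8 + j662 → |·| = √(8²+662²) = √438308 ≈ 662.05, ∠ = arctan(662/8) ≈ 89.31°
pole (s+40): 40 + j662 → |·| = √(40²+662²) = √439844 ≈ 663.21, ∠ = arctan(662/40) ≈ 86.54°
∠G = 234.57° − 265.59° = -31.02°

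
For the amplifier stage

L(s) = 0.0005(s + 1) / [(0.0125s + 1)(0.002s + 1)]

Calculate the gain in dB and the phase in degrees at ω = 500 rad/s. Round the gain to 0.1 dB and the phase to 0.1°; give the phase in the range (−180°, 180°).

-31.1 dB, -36.0°

At ω = 500 rad/s:
zero (1 + j500·1) = 1 + j500 → |·| ≈ 500, ∠ ≈ 89.89°
pole (1 + j500·0.0125) = 1 + j6.25 → |·| ≈ 6.3295, ∠ ≈ 80.91°
pole (1 + j500·0.002) = 1 + j1 → |·| ≈ 1.4142, ∠ ≈ 45.00°
|L| = 0.0005 · 500 / (6.3295 · 1.4142) ≈ 0.027929
Gain = 20 log₁₀(0.027929) ≈ -31.08 dB
∠L = (89.89°) − (80.91° + 45.00°) = -36.02°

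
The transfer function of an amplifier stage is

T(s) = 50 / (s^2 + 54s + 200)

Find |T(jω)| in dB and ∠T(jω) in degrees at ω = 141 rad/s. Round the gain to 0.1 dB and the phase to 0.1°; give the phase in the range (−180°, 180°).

-52.5 dB, -158.9°

Substitute s = j141:
Numerator: 50 = 50 + j0
Denominator: (j141)^2 + 54(j141) + 200 = -19681 + j7614
|N| = √(50² + 0²) ≈ 50, ∠N ≈ 0.00°
|D| = √(19681² + 7614²) ≈ 21102, ∠D ≈ 158.85°
|T| = 50 / 21102 ≈ 0.0023694
Gain = 20 log₁₀(0.0023694) ≈ -52.51 dB
∠T = 0.00° − 158.85° = -158.85°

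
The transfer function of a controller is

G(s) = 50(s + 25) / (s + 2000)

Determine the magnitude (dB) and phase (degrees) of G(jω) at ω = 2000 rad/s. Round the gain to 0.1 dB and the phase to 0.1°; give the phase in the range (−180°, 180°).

31.0 dB, 44.3°

At s = jω = j2000:
zero (s+25): 25 + j2000 → |·| = √(25²+2000²) = √4000625 ≈ 2000.2, ∠ = arctan(2000/25) ≈ 89.28°
pole (s+2000): 2000 + j2000 → |·| = √(2000²+2000²) = √8000000 ≈ 2828.4, ∠ = arctan(2000/2000) ≈ 45.00°
|G| = 50 · 2000.2 / 2828.4 ≈ 35.359
Gain = 20 log₁₀(35.359) ≈ 30.97 dB
∠G = 89.28° − 45.00° = 44.28°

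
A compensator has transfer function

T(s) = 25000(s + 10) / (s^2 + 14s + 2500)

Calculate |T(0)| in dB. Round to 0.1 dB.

T(0) = 25000·10 / 2500 = 100
20 log₁₀(100) ≈ 40.00 dB

40.0 dB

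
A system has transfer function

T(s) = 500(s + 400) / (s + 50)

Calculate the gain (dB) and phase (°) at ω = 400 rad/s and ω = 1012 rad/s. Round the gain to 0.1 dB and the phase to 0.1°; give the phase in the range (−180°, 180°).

ω = 400: 56.9 dB, -37.9°; ω = 1012: 54.6 dB, -18.7°

At s = jω = j400:
zero (s+400): 400 + j400 → |·| = √(400²+400²) = √320000 ≈ 565.69, ∠ = arctan(400/400) ≈ 45.00°
pole (s+50): 50 + j400 → |·| = √(50²+400²) = √162500 ≈ 403.11, ∠ = arctan(400/50) ≈ 82.87°
|T| = 500 · 565.69 / 403.11 ≈ 701.66
Gain = 20 log₁₀(701.66) ≈ 56.92 dB
∠T = 45.00° − 82.87° = -37.87°

At s = jω = j1012:
zero (s+400): 400 + j1012 → |·| = √(400²+1012²) = √1184144 ≈ 1088.2, ∠ = arctan(1012/400) ≈ 68.43°
pole (s+50): 50 + j1012 → |·| = √(50²+1012²) = √1026644 ≈ 1013.2, ∠ = arctan(1012/50) ≈ 87.17°
|T| = 500 · 1088.2 / 1013.2 ≈ 537.01
Gain = 20 log₁₀(537.01) ≈ 54.60 dB
∠T = 68.43° − 87.17° = -18.74°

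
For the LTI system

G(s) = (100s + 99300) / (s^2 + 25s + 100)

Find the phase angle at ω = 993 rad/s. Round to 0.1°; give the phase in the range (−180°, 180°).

Substitute s = j993:
Numerator: 100(j993) + 99300 = 99300 + j99300
Denominator: (j993)^2 + 25(j993) + 100 = -985949 + j24825
|N| = √(99300² + 99300²) ≈ 1.4043e+05, ∠N ≈ 45.00°
|D| = √(985949² + 24825²) ≈ 9.8626e+05, ∠D ≈ 178.56°
∠G = 45.00° − 178.56° = -133.56°

-133.6°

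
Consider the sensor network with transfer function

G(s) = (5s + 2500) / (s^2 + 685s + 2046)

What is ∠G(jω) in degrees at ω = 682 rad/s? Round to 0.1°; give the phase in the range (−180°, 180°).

-81.0°

Substitute s = j682:
Numerator: 5(j682) + 2500 = 2500 + j3410
Denominator: (j682)^2 + 685(j682) + 2046 = -463078 + j467170
|N| = √(2500² + 3410²) ≈ 4228.3, ∠N ≈ 53.75°
|D| = √(463078² + 467170²) ≈ 6.5779e+05, ∠D ≈ 134.75°
∠G = 53.75° − 134.75° = -81.00°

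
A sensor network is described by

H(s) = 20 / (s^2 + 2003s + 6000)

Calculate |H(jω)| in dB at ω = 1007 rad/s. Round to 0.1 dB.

-101.0 dB

Substitute s = j1007:
Numerator: 20 = 20 + j0
Denominator: (j1007)^2 + 2003(j1007) + 6000 = -1008049 + j2017021
|N| = √(20² + 0²) ≈ 20, ∠N ≈ 0.00°
|D| = √(1008049² + 2017021²) ≈ 2.2549e+06, ∠D ≈ 116.55°
|H| = 20 / 2.2549e+06 ≈ 8.8696e-06
Gain = 20 log₁₀(8.8696e-06) ≈ -101.04 dB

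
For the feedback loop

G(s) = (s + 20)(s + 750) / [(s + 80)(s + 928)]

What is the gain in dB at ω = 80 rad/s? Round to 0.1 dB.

At s = jω = j80:
zero (s+20): 20 + j80 → |·| = √(20²+80²) = √6800 ≈ 82.462, ∠ = arctan(80/20) ≈ 75.96°
zero (s+750): 750 + j80 → |·| = √(750²+80²) = √568900 ≈ 754.25, ∠ = arctan(80/750) ≈ 6.09°
pole (s+80): 80 + j80 → |·| = √(80²+80²) = √12800 ≈ 113.14, ∠ = arctan(80/80) ≈ 45.00°
pole (s+928): 928 + j80 → |·| = √(928²+80²) = √867584 ≈ 931.44, ∠ = arctan(80/928) ≈ 4.93°
|G| = 1 · 62197 / 1.0538e+05 ≈ 0.59022
Gain = 20 log₁₀(0.59022) ≈ -4.58 dB

-4.6 dB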